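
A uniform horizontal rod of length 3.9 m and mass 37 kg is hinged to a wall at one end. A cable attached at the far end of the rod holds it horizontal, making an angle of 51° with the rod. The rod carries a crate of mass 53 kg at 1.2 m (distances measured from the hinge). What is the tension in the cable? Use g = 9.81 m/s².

Take moments about the hinge.
Beam weight: 37 × 9.81 = 363 N down at 1.95 m → arm 1.95 m, τ = 363 × 1.95 = 707.9 N·m clockwise.
Crate: 53 × 9.81 = 519.9 N down at 1.2 m → arm 1.2 m, τ = 519.9 × 1.2 = 623.9 N·m clockwise.
Total clockwise load moment = 1332 N·m.
The cable tension T acts at 3.9 m; only its component perpendicular to the rod, T sinθ, produces torque. sin 51° = 0.7771.
For rotational equilibrium, T × 3.9 × 0.7771 = 1332, so T = 1332 / 3.031 = 439 N.

T ≈ 439 N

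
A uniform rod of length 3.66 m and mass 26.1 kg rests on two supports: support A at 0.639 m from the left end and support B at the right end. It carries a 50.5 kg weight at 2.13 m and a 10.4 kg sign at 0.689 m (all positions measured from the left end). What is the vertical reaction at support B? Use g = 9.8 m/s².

R_B ≈ 347 N

Taking torques about support A:
Beam weight: 26.1 × 9.8 = 255.8 N down at 1.83 m → arm 1.191 m, τ = 255.8 × 1.191 = 304.7 N·m clockwise.
Weight: 50.5 × 9.8 = 494.9 N down at 2.13 m → arm 1.491 m, τ = 494.9 × 1.491 = 737.9 N·m clockwise.
Sign: 10.4 × 9.8 = 101.9 N down at 0.689 m → arm 0.05 m, τ = 101.9 × 0.05 = 5.095 N·m clockwise.
Net load moment about support A = 1048 N·m clockwise.
Reaction R at support B is upward at 3.66 m, arm 3.021 m → moment R × 3.021 counterclockwise.
Balancing moments: R × 3.021 = 1048, giving R = 347 N.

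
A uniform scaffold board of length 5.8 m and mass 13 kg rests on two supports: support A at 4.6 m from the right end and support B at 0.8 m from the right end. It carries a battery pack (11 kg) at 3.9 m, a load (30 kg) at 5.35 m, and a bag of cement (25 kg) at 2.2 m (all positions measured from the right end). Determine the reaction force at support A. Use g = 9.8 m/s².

R_A ≈ 601 N

Taking torques about support B:
Beam weight: 13 × 9.8 = 127.4 N down at 2.9 m → arm 2.1 m, τ = 127.4 × 2.1 = 267.5 N·m counterclockwise.
Battery pack: 11 × 9.8 = 107.8 N down at 3.9 m → arm 3.1 m, τ = 107.8 × 3.1 = 334.2 N·m counterclockwise.
Load: 30 × 9.8 = 294 N down at 5.35 m → arm 4.55 m, τ = 294 × 4.55 = 1338 N·m counterclockwise.
Bag of cement: 25 × 9.8 = 245 N down at 2.2 m → arm 1.4 m, τ = 245 × 1.4 = 343 N·m counterclockwise.
Net load moment about support B = 2283 N·m counterclockwise.
Reaction R at support A is upward at 4.6 m, arm 3.8 m → moment R × 3.8 clockwise.
Balancing moments: R × 3.8 = 2283, giving R = 601 N.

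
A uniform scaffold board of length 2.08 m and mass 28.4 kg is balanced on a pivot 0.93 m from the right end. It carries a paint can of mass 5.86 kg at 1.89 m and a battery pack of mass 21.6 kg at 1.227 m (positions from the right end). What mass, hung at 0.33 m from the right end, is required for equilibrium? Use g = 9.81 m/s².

Sum moments about the pivot (at 0.93 m from the right end) (the support reaction has zero arm there).
Beam weight: 28.4 × 9.81 = 278.6 N down at 1.04 m → arm 0.11 m, τ = 278.6 × 0.11 = 30.65 N·m counterclockwise.
Paint can: 5.86 × 9.81 = 57.49 N down at 1.89 m → arm 0.96 m, τ = 57.49 × 0.96 = 55.19 N·m counterclockwise.
Battery pack: 21.6 × 9.81 = 211.9 N down at 1.227 m → arm 0.297 m, τ = 211.9 × 0.297 = 62.93 N·m counterclockwise.
Net moment of known loads = 148.8 N·m counterclockwise.
An unknown mass m at 0.33 m has arm 0.6 m; its moment is m·g·0.6 clockwise.
Balancing moments: m × 9.81 × 0.6 = 148.8, giving m = 148.8 / (9.81 × 0.6) = 25.3 kg.

m ≈ 25.3 kg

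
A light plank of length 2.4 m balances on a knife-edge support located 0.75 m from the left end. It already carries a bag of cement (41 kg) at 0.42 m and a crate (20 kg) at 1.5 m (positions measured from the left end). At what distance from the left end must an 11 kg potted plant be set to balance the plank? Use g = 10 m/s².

x ≈ 0.616 m from the left end

Take moments about the knife-edge support (at 0.75 m from the left end).
Bag of cement: 41 × 10 = 410 N down at 0.42 m → arm 0.33 m, τ = 410 × 0.33 = 135.3 N·m counterclockwise.
Crate: 20 × 10 = 200 N down at 1.5 m → arm 0.75 m, τ = 200 × 0.75 = 150 N·m clockwise.
Net moment of existing loads = 14.7 N·m clockwise.
The potted plant weighs 11 × 10 = 110 N and must supply an equal counterclockwise moment, so its lever arm about the knife-edge support is 14.7 / 110 = 0.134 m.
That puts it at 0.75 − 0.134 = 0.616 m from the left end.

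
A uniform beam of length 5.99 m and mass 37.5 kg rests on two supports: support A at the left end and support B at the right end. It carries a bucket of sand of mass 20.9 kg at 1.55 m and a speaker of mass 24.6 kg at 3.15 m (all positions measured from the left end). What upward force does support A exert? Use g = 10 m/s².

R_A ≈ 459 N

Take moments about support B.
Beam weight: 37.5 × 10 = 375 N down at 2.995 m → arm 2.995 m, τ = 375 × 2.995 = 1123 N·m counterclockwise.
Bucket of sand: 20.9 × 10 = 209 N down at 1.55 m → arm 4.44 m, τ = 209 × 4.44 = 928 N·m counterclockwise.
Speaker: 24.6 × 10 = 246 N down at 3.15 m → arm 2.84 m, τ = 246 × 2.84 = 698.6 N·m counterclockwise.
Net load moment about support B = 2750 N·m counterclockwise.
Reaction R at support A is upward at 0 m, arm 5.99 m → moment R × 5.99 clockwise.
Στ = 0 ⇒ R × 5.99 = 2750 ⇒ R = 459 N.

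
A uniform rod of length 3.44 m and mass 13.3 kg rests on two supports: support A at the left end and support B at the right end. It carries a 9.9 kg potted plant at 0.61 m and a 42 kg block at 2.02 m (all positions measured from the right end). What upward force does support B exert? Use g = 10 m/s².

R_B ≈ 321 N

Taking torques about support A:
Beam weight: 13.3 × 10 = 133 N down at 1.72 m → arm 1.72 m, τ = 133 × 1.72 = 228.8 N·m clockwise.
Potted plant: 9.9 × 10 = 99 N down at 0.61 m → arm 2.83 m, τ = 99 × 2.83 = 280.2 N·m clockwise.
Block: 42 × 10 = 420 N down at 2.02 m → arm 1.42 m, τ = 420 × 1.42 = 596.4 N·m clockwise.
Net load moment about support A = 1105 N·m clockwise.
Reaction R at support B is upward at 0 m, arm 3.44 m → moment R × 3.44 counterclockwise.
For rotational equilibrium, R × 3.44 = 1105, so R = 321 N.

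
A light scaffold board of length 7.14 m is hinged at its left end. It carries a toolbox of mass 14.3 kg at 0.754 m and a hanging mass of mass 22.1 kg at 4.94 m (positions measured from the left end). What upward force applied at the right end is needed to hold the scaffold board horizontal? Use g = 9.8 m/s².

Take moments about the left end.
Toolbox: 14.3 × 9.8 = 140.1 N down at 0.754 m → arm 0.754 m, τ = 140.1 × 0.754 = 105.6 N·m clockwise.
Hanging mass: 22.1 × 9.8 = 216.6 N down at 4.94 m → arm 4.94 m, τ = 216.6 × 4.94 = 1070 N·m clockwise.
Net moment of the loads = 1176 N·m clockwise.
The upward force F acts at the right end, arm 7.14 m, giving F × 7.14 counterclockwise.
Setting net torque to zero: F × 7.14 = 1176 → F = 1176 / 7.14 = 165 N.

F ≈ 165 N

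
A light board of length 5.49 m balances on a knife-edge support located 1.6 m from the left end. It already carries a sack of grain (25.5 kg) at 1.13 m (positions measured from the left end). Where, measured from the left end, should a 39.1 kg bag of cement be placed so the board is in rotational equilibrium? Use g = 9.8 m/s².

Sum moments about the knife-edge support (at 1.6 m from the left end) (the support reaction has zero arm there).
Sack of grain: 25.5 × 9.8 = 249.9 N down at 1.13 m → arm 0.47 m, τ = 249.9 × 0.47 = 117.5 N·m counterclockwise.
Net moment of existing loads = 117.5 N·m counterclockwise.
The bag of cement weighs 39.1 × 9.8 = 383.2 N and must supply an equal clockwise moment, so its lever arm about the knife-edge support is 117.5 / 383.2 = 0.307 m.
That puts it at 1.6 + 0.307 = 1.91 m from the left end.

x ≈ 1.91 m from the left end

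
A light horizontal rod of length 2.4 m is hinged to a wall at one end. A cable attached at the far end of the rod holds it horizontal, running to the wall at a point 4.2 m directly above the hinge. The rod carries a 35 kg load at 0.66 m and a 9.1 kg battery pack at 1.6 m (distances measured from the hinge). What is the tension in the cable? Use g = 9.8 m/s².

About the hinge:
Load: 35 × 9.8 = 343 N down at 0.66 m → arm 0.66 m, τ = 343 × 0.66 = 226.4 N·m clockwise.
Battery pack: 9.1 × 9.8 = 89.18 N down at 1.6 m → arm 1.6 m, τ = 89.18 × 1.6 = 142.7 N·m clockwise.
Total clockwise load moment = 369.1 N·m.
The cable tension T acts at 2.4 m; only its component perpendicular to the rod, T sinθ, produces torque. sinθ = h/√(h²+d²) = 4.2/√(4.2²+2.4²) = 0.8682.
Στ = 0 ⇒ T × 2.4 × 0.8682 = 369.1 ⇒ T = 369.1 / 2.084 = 177 N.

T ≈ 177 N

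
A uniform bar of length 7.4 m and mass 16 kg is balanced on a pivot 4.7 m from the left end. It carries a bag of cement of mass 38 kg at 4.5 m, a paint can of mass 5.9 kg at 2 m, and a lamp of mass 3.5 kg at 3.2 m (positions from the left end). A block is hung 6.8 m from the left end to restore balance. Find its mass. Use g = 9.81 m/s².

Taking torques about the pivot (at 4.7 m from the left end):
Beam weight: 16 × 9.81 = 157 N down at 3.7 m → arm 1 m, τ = 157 × 1 = 157 N·m counterclockwise.
Bag of cement: 38 × 9.81 = 372.8 N down at 4.5 m → arm 0.2 m, τ = 372.8 × 0.2 = 74.56 N·m counterclockwise.
Paint can: 5.9 × 9.81 = 57.88 N down at 2 m → arm 2.7 m, τ = 57.88 × 2.7 = 156.3 N·m counterclockwise.
Lamp: 3.5 × 9.81 = 34.34 N down at 3.2 m → arm 1.5 m, τ = 34.34 × 1.5 = 51.51 N·m counterclockwise.
Net moment of known loads = 439.4 N·m counterclockwise.
An unknown mass m at 6.8 m has arm 2.1 m; its moment is m·g·2.1 clockwise.
Setting net torque to zero: m × 9.81 × 2.1 = 439.4 → m = 439.4 / (9.81 × 2.1) = 21.3 kg.

m ≈ 21.3 kg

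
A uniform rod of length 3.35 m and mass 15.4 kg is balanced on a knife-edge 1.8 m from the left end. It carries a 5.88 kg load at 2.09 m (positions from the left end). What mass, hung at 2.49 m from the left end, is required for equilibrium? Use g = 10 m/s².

m ≈ 0.319 kg

Choose the knife-edge (at 1.8 m from the left end) as the axis so the support reaction has zero arm there.
Beam weight: 15.4 × 10 = 154 N down at 1.675 m → arm 0.125 m, τ = 154 × 0.125 = 19.25 N·m counterclockwise.
Load: 5.88 × 10 = 58.8 N down at 2.09 m → arm 0.29 m, τ = 58.8 × 0.29 = 17.05 N·m clockwise.
Net moment of known loads = 2.2 N·m counterclockwise.
An unknown mass m at 2.49 m has arm 0.69 m; its moment is m·g·0.69 clockwise.
For rotational equilibrium, m × 10 × 0.69 = 2.2, so m = 2.2 / (10 × 0.69) = 0.319 kg.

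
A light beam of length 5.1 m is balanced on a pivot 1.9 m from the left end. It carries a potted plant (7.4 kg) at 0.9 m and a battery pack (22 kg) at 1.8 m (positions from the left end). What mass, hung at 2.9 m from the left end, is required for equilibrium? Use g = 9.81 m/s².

Sum moments about the pivot (at 1.9 m from the left end) (the support reaction has zero arm there).
Potted plant: 7.4 × 9.81 = 72.59 N down at 0.9 m → arm 1 m, τ = 72.59 × 1 = 72.59 N·m counterclockwise.
Battery pack: 22 × 9.81 = 215.8 N down at 1.8 m → arm 0.1 m, τ = 215.8 × 0.1 = 21.58 N·m counterclockwise.
Net moment of known loads = 94.17 N·m counterclockwise.
An unknown mass m at 2.9 m has arm 1 m; its moment is m·g·1 clockwise.
Balancing moments: m × 9.81 × 1 = 94.17, giving m = 94.17 / (9.81 × 1) = 9.6 kg.

m ≈ 9.6 kg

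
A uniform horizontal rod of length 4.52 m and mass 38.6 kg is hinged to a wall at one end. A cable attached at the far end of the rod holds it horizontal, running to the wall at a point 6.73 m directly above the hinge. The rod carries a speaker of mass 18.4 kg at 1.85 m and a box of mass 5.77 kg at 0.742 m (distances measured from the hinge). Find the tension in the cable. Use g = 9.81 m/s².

About the hinge:
Beam weight: 38.6 × 9.81 = 378.7 N down at 2.26 m → arm 2.26 m, τ = 378.7 × 2.26 = 855.9 N·m clockwise.
Speaker: 18.4 × 9.81 = 180.5 N down at 1.85 m → arm 1.85 m, τ = 180.5 × 1.85 = 333.9 N·m clockwise.
Box: 5.77 × 9.81 = 56.6 N down at 0.742 m → arm 0.742 m, τ = 56.6 × 0.742 = 42 N·m clockwise.
Total clockwise load moment = 1232 N·m.
The cable tension T acts at 4.52 m; only its component perpendicular to the rod, T sinθ, produces torque. sinθ = h/√(h²+d²) = 6.73/√(6.73²+4.52²) = 0.8301.
Στ = 0 ⇒ T × 4.52 × 0.8301 = 1232 ⇒ T = 1232 / 3.752 = 328 N.

T ≈ 328 N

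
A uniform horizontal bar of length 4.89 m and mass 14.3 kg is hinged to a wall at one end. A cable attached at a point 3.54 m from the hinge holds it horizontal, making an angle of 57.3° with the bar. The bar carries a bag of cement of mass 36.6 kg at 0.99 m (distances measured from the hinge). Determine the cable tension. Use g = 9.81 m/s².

T ≈ 234 N

Choose the hinge as the axis so the unknown hinge reaction has zero arm there.
Beam weight: 14.3 × 9.81 = 140.3 N down at 2.445 m → arm 2.445 m, τ = 140.3 × 2.445 = 343 N·m clockwise.
Bag of cement: 36.6 × 9.81 = 359 N down at 0.99 m → arm 0.99 m, τ = 359 × 0.99 = 355.4 N·m clockwise.
Total clockwise load moment = 698.4 N·m.
The cable tension T acts at 3.54 m; only its component perpendicular to the bar, T sinθ, produces torque. sin 57.3° = 0.8415.
Στ = 0 ⇒ T × 3.54 × 0.8415 = 698.4 ⇒ T = 698.4 / 2.979 = 234 N.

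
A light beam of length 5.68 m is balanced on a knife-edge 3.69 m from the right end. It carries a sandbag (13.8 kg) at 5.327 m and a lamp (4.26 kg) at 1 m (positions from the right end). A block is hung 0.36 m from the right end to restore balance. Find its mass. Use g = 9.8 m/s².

Choose the knife-edge (at 3.69 m from the right end) as the axis so the support reaction has zero arm there.
Sandbag: 13.8 × 9.8 = 135.2 N down at 5.327 m → arm 1.637 m, τ = 135.2 × 1.637 = 221.3 N·m counterclockwise.
Lamp: 4.26 × 9.8 = 41.75 N down at 1 m → arm 2.69 m, τ = 41.75 × 2.69 = 112.3 N·m clockwise.
Net moment of known loads = 109 N·m counterclockwise.
An unknown mass m at 0.36 m has arm 3.33 m; its moment is m·g·3.33 clockwise.
Balancing moments: m × 9.8 × 3.33 = 109, giving m = 109 / (9.8 × 3.33) = 3.34 kg.

m ≈ 3.34 kg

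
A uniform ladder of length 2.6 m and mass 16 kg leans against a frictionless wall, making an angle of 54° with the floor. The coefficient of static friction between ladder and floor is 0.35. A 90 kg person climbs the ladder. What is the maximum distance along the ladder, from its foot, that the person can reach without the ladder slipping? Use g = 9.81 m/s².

Take moments about the foot of the ladder.
Ladder weight 16×9.81 = 157 N acts at 1.3 m along the ladder; its horizontal arm is 1.3·cos54° = 0.7641 m → τ = 120 N·m clockwise.
Person weight 90×9.81 = 882.9 N at distance d → arm d·cos54° → τ = 882.9·d·0.5878 clockwise.
Wall normal N at the top has arm L sinθ = 2.103 m counterclockwise, so Στ = 0 gives N·2.103 = 120 + 519·d.
ΣFy = 0 ⇒ N_floor = 1040 N, so the maximum friction is μ_s·N_floor = 0.35×1040 = 364 N. ΣFx = 0 ⇒ N_wall = f, so at the slipping point N = 364 N.
Substituting: 364×2.103 = 120 + 519·d ⇒ d = (765.5 − 120) / 519 = 1.24 m.

d ≈ 1.24 m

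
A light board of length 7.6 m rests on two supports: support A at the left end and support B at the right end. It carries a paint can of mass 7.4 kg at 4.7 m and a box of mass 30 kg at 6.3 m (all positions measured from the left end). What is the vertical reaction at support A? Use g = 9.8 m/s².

R_A ≈ 78 N

Take moments about support B.
Paint can: 7.4 × 9.8 = 72.52 N down at 4.7 m → arm 2.9 m, τ = 72.52 × 2.9 = 210.3 N·m counterclockwise.
Box: 30 × 9.8 = 294 N down at 6.3 m → arm 1.3 m, τ = 294 × 1.3 = 382.2 N·m counterclockwise.
Net load moment about support B = 592.5 N·m counterclockwise.
Reaction R at support A is upward at 0 m, arm 7.6 m → moment R × 7.6 clockwise.
Στ = 0 ⇒ R × 7.6 = 592.5 ⇒ R = 78 N.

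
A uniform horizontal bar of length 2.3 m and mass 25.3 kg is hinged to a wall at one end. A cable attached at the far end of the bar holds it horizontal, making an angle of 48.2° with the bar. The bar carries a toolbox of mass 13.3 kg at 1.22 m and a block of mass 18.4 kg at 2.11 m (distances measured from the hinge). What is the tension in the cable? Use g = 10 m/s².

T ≈ 491 N

Take moments about the hinge.
Beam weight: 25.3 × 10 = 253 N down at 1.15 m → arm 1.15 m, τ = 253 × 1.15 = 290.9 N·m clockwise.
Toolbox: 13.3 × 10 = 133 N down at 1.22 m → arm 1.22 m, τ = 133 × 1.22 = 162.3 N·m clockwise.
Block: 18.4 × 10 = 184 N down at 2.11 m → arm 2.11 m, τ = 184 × 2.11 = 388.2 N·m clockwise.
Total clockwise load moment = 841.4 N·m.
The cable tension T acts at 2.3 m; only its component perpendicular to the bar, T sinθ, produces torque. sin 48.2° = 0.7455.
Setting net torque to zero: T × 2.3 × 0.7455 = 841.4 → T = 841.4 / 1.715 = 491 N.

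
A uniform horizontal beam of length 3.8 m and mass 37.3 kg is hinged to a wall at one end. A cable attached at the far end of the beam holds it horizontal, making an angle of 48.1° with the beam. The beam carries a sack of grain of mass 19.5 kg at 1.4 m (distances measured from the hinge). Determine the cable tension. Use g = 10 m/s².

T ≈ 347 N

About the hinge:
Beam weight: 37.3 × 10 = 373 N down at 1.9 m → arm 1.9 m, τ = 373 × 1.9 = 708.7 N·m clockwise.
Sack of grain: 19.5 × 10 = 195 N down at 1.4 m → arm 1.4 m, τ = 195 × 1.4 = 273 N·m clockwise.
Total clockwise load moment = 981.7 N·m.
The cable tension T acts at 3.8 m; only its component perpendicular to the beam, T sinθ, produces torque. sin 48.1° = 0.7443.
Στ = 0 ⇒ T × 3.8 × 0.7443 = 981.7 ⇒ T = 981.7 / 2.828 = 347 N.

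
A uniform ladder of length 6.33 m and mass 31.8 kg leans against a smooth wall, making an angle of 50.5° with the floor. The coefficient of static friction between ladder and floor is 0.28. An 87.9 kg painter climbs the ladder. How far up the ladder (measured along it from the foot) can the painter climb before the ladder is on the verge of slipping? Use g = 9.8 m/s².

Taking torques about the foot of the ladder:
Ladder weight 31.8×9.8 = 311.6 N acts at 3.165 m along the ladder; its horizontal arm is 3.165·cos50.5° = 2.013 m → τ = 627.3 N·m clockwise.
Painter weight 87.9×9.8 = 861.4 N at distance d → arm d·cos50.5° → τ = 861.4·d·0.6361 clockwise.
Wall normal N at the top has arm L sinθ = 4.884 m counterclockwise, so Στ = 0 gives N·4.884 = 627.3 + 547.9·d.
ΣFy = 0 ⇒ N_floor = 1173 N, so the maximum friction is μ_s·N_floor = 0.28×1173 = 328.4 N. ΣFx = 0 ⇒ N_wall = f, so at the slipping point N = 328.4 N.
Substituting: 328.4×4.884 = 627.3 + 547.9·d ⇒ d = (1604 − 627.3) / 547.9 = 1.78 m.

d ≈ 1.78 m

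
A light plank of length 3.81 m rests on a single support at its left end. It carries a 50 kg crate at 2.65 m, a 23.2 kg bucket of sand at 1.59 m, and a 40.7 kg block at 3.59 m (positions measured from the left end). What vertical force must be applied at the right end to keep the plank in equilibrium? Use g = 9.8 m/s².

F ≈ 812 N

Choose the left end as the axis so the unknown pivot reaction has zero arm there.
Crate: 50 × 9.8 = 490 N down at 2.65 m → arm 2.65 m, τ = 490 × 2.65 = 1298 N·m clockwise.
Bucket of sand: 23.2 × 9.8 = 227.4 N down at 1.59 m → arm 1.59 m, τ = 227.4 × 1.59 = 361.6 N·m clockwise.
Block: 40.7 × 9.8 = 398.9 N down at 3.59 m → arm 3.59 m, τ = 398.9 × 3.59 = 1432 N·m clockwise.
Net moment of the loads = 3092 N·m clockwise.
The upward force F acts at the right end, arm 3.81 m, giving F × 3.81 counterclockwise.
Setting net torque to zero: F × 3.81 = 3092 → F = 3092 / 3.81 = 812 N.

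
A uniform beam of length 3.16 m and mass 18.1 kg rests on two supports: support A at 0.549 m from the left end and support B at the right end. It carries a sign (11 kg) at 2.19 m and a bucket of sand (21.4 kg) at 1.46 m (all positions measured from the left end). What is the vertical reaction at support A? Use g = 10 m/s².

R_A ≈ 290 N

Choose support B as the axis so its reaction then has zero moment arm.
Beam weight: 18.1 × 10 = 181 N down at 1.58 m → arm 1.58 m, τ = 181 × 1.58 = 286 N·m counterclockwise.
Sign: 11 × 10 = 110 N down at 2.19 m → arm 0.97 m, τ = 110 × 0.97 = 106.7 N·m counterclockwise.
Bucket of sand: 21.4 × 10 = 214 N down at 1.46 m → arm 1.7 m, τ = 214 × 1.7 = 363.8 N·m counterclockwise.
Net load moment about support B = 756.5 N·m counterclockwise.
Reaction R at support A is upward at 0.549 m, arm 2.611 m → moment R × 2.611 clockwise.
Balancing moments: R × 2.611 = 756.5, giving R = 290 N.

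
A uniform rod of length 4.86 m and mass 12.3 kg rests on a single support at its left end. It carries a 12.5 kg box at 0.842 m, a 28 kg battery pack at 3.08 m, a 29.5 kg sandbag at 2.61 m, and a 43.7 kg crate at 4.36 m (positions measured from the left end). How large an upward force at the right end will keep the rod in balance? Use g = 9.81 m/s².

Taking torques about the left end:
Beam weight: 12.3 × 9.81 = 120.7 N down at 2.43 m → arm 2.43 m, τ = 120.7 × 2.43 = 293.3 N·m clockwise.
Box: 12.5 × 9.81 = 122.6 N down at 0.842 m → arm 0.842 m, τ = 122.6 × 0.842 = 103.2 N·m clockwise.
Battery pack: 28 × 9.81 = 274.7 N down at 3.08 m → arm 3.08 m, τ = 274.7 × 3.08 = 846.1 N·m clockwise.
Sandbag: 29.5 × 9.81 = 289.4 N down at 2.61 m → arm 2.61 m, τ = 289.4 × 2.61 = 755.3 N·m clockwise.
Crate: 43.7 × 9.81 = 428.7 N down at 4.36 m → arm 4.36 m, τ = 428.7 × 4.36 = 1869 N·m clockwise.
Net moment of the loads = 3867 N·m clockwise.
The upward force F acts at the right end, arm 4.86 m, giving F × 4.86 counterclockwise.
Setting net torque to zero: F × 4.86 = 3867 → F = 3867 / 4.86 = 796 N.

F ≈ 796 N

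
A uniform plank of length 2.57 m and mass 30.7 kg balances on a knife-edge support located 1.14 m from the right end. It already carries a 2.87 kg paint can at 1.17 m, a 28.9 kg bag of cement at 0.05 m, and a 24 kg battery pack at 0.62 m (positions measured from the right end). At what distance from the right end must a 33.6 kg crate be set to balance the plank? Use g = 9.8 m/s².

x ≈ 2.31 m from the right end

About the knife-edge support (at 1.14 m from the right end):
Beam weight: 30.7 × 9.8 = 300.9 N down at 1.285 m → arm 0.145 m, τ = 300.9 × 0.145 = 43.63 N·m counterclockwise.
Paint can: 2.87 × 9.8 = 28.13 N down at 1.17 m → arm 0.03 m, τ = 28.13 × 0.03 = 0.8439 N·m counterclockwise.
Bag of cement: 28.9 × 9.8 = 283.2 N down at 0.05 m → arm 1.09 m, τ = 283.2 × 1.09 = 308.7 N·m clockwise.
Battery pack: 24 × 9.8 = 235.2 N down at 0.62 m → arm 0.52 m, τ = 235.2 × 0.52 = 122.3 N·m clockwise.
Net moment of existing loads = 386.5 N·m clockwise.
The crate weighs 33.6 × 9.8 = 329.3 N and must supply an equal counterclockwise moment, so its lever arm about the knife-edge support is 386.5 / 329.3 = 1.17 m.
That puts it at 1.14 + 1.17 = 2.31 m from the right end.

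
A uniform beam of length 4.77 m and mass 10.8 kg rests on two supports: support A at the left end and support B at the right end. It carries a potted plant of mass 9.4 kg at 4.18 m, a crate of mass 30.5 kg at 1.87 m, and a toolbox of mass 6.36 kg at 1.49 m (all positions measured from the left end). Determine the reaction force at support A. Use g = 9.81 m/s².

R_A ≈ 289 N

Take moments about support B.
Beam weight: 10.8 × 9.81 = 105.9 N down at 2.385 m → arm 2.385 m, τ = 105.9 × 2.385 = 252.6 N·m counterclockwise.
Potted plant: 9.4 × 9.81 = 92.21 N down at 4.18 m → arm 0.59 m, τ = 92.21 × 0.59 = 54.4 N·m counterclockwise.
Crate: 30.5 × 9.81 = 299.2 N down at 1.87 m → arm 2.9 m, τ = 299.2 × 2.9 = 867.7 N·m counterclockwise.
Toolbox: 6.36 × 9.81 = 62.39 N down at 1.49 m → arm 3.28 m, τ = 62.39 × 3.28 = 204.6 N·m counterclockwise.
Net load moment about support B = 1379 N·m counterclockwise.
Reaction R at support A is upward at 0 m, arm 4.77 m → moment R × 4.77 clockwise.
Στ = 0 ⇒ R × 4.77 = 1379 ⇒ R = 289 N.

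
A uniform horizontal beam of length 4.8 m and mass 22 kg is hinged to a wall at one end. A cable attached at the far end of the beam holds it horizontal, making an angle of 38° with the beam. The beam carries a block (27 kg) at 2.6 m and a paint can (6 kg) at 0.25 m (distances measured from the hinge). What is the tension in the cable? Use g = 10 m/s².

T ≈ 421 N

Choose the hinge as the axis so the unknown hinge reaction has zero arm there.
Beam weight: 22 × 10 = 220 N down at 2.4 m → arm 2.4 m, τ = 220 × 2.4 = 528 N·m clockwise.
Block: 27 × 10 = 270 N down at 2.6 m → arm 2.6 m, τ = 270 × 2.6 = 702 N·m clockwise.
Paint can: 6 × 10 = 60 N down at 0.25 m → arm 0.25 m, τ = 60 × 0.25 = 15 N·m clockwise.
Total clockwise load moment = 1245 N·m.
The cable tension T acts at 4.8 m; only its component perpendicular to the beam, T sinθ, produces torque. sin 38° = 0.6157.
Στ = 0 ⇒ T × 4.8 × 0.6157 = 1245 ⇒ T = 1245 / 2.955 = 421 N.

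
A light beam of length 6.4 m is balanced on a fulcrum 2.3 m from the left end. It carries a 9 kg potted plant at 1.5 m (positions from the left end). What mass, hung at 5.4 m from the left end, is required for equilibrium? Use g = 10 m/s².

Choose the fulcrum (at 2.3 m from the left end) as the axis so the support reaction has zero arm there.
Potted plant: 9 × 10 = 90 N down at 1.5 m → arm 0.8 m, τ = 90 × 0.8 = 72 N·m counterclockwise.
Net moment of known loads = 72 N·m counterclockwise.
An unknown mass m at 5.4 m has arm 3.1 m; its moment is m·g·3.1 clockwise.
Balancing moments: m × 10 × 3.1 = 72, giving m = 72 / (10 × 3.1) = 2.32 kg.

m ≈ 2.32 kg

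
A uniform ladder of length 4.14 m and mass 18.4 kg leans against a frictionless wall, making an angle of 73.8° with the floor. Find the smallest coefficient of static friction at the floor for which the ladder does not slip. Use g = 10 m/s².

Sum moments about the foot of the ladder (the floor normal and friction both act there and drop out).
Ladder weight 18.4×10 = 184 N acts at 2.07 m along the ladder; its horizontal arm is 2.07·cos73.8° = 0.5775 m → τ = 106.3 N·m clockwise.
Wall normal N acts horizontally at the top; its moment arm is the height L sinθ = 4.14·sin73.8° = 3.976 m, counterclockwise.
Balancing moments: N × 3.976 = 106.3, giving N = 26.74 N.
ΣFx = 0 ⇒ f = N_wall = 26.74 N. ΣFy = 0 ⇒ N_floor = 184 N.
μ_min = f / N_floor = 26.74 / 184 = 0.145.

μ_min ≈ 0.145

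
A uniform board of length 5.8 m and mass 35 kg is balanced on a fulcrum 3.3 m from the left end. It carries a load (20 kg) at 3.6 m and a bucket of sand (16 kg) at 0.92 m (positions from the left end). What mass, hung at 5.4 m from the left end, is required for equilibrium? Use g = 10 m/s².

m ≈ 21.9 kg

Take moments about the fulcrum (at 3.3 m from the left end).
Beam weight: 35 × 10 = 350 N down at 2.9 m → arm 0.4 m, τ = 350 × 0.4 = 140 N·m counterclockwise.
Load: 20 × 10 = 200 N down at 3.6 m → arm 0.3 m, τ = 200 × 0.3 = 60 N·m clockwise.
Bucket of sand: 16 × 10 = 160 N down at 0.92 m → arm 2.38 m, τ = 160 × 2.38 = 380.8 N·m counterclockwise.
Net moment of known loads = 460.8 N·m counterclockwise.
An unknown mass m at 5.4 m has arm 2.1 m; its moment is m·g·2.1 clockwise.
For rotational equilibrium, m × 10 × 2.1 = 460.8, so m = 460.8 / (10 × 2.1) = 21.9 kg.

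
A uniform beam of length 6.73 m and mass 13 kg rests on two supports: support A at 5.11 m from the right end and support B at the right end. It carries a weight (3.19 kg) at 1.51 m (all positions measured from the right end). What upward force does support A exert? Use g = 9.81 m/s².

Choose support B as the axis so its reaction then has zero moment arm.
Beam weight: 13 × 9.81 = 127.5 N down at 3.365 m → arm 3.365 m, τ = 127.5 × 3.365 = 429 N·m counterclockwise.
Weight: 3.19 × 9.81 = 31.29 N down at 1.51 m → arm 1.51 m, τ = 31.29 × 1.51 = 47.25 N·m counterclockwise.
Net load moment about support B = 476.2 N·m counterclockwise.
Reaction R at support A is upward at 5.11 m, arm 5.11 m → moment R × 5.11 clockwise.
Balancing moments: R × 5.11 = 476.2, giving R = 93.2 N.

R_A ≈ 93.2 N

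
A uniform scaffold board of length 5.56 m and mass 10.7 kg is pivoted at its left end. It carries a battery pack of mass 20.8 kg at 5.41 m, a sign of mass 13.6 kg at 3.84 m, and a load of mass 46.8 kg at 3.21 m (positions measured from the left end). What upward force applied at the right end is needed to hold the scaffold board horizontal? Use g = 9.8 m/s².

Choose the left end as the axis so the unknown pivot reaction has zero arm there.
Beam weight: 10.7 × 9.8 = 104.9 N down at 2.78 m → arm 2.78 m, τ = 104.9 × 2.78 = 291.6 N·m clockwise.
Battery pack: 20.8 × 9.8 = 203.8 N down at 5.41 m → arm 5.41 m, τ = 203.8 × 5.41 = 1103 N·m clockwise.
Sign: 13.6 × 9.8 = 133.3 N down at 3.84 m → arm 3.84 m, τ = 133.3 × 3.84 = 511.9 N·m clockwise.
Load: 46.8 × 9.8 = 458.6 N down at 3.21 m → arm 3.21 m, τ = 458.6 × 3.21 = 1472 N·m clockwise.
Net moment of the loads = 3378 N·m clockwise.
The upward force F acts at the right end, arm 5.56 m, giving F × 5.56 counterclockwise.
Balancing moments: F × 5.56 = 3378, giving F = 3378 / 5.56 = 608 N.

F ≈ 608 N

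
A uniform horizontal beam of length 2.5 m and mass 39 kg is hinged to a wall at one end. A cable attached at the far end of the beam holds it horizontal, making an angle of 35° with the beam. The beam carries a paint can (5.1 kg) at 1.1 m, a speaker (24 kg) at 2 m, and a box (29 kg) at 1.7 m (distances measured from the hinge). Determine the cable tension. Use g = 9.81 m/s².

T ≈ 1040 N

Choose the hinge as the axis so the unknown hinge reaction has zero arm there.
Beam weight: 39 × 9.81 = 382.6 N down at 1.25 m → arm 1.25 m, τ = 382.6 × 1.25 = 478.2 N·m clockwise.
Paint can: 5.1 × 9.81 = 50.03 N down at 1.1 m → arm 1.1 m, τ = 50.03 × 1.1 = 55.03 N·m clockwise.
Speaker: 24 × 9.81 = 235.4 N down at 2 m → arm 2 m, τ = 235.4 × 2 = 470.8 N·m clockwise.
Box: 29 × 9.81 = 284.5 N down at 1.7 m → arm 1.7 m, τ = 284.5 × 1.7 = 483.6 N·m clockwise.
Total clockwise load moment = 1488 N·m.
The cable tension T acts at 2.5 m; only its component perpendicular to the beam, T sinθ, produces torque. sin 35° = 0.5736.
Στ = 0 ⇒ T × 2.5 × 0.5736 = 1488 ⇒ T = 1488 / 1.434 = 1040 N.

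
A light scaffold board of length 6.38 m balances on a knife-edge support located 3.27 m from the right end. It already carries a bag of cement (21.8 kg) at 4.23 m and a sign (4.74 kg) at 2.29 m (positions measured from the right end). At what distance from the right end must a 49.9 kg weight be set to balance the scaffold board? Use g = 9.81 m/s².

x ≈ 2.94 m from the right end

Taking torques about the knife-edge support (at 3.27 m from the right end):
Bag of cement: 21.8 × 9.81 = 213.9 N down at 4.23 m → arm 0.96 m, τ = 213.9 × 0.96 = 205.3 N·m counterclockwise.
Sign: 4.74 × 9.81 = 46.5 N down at 2.29 m → arm 0.98 m, τ = 46.5 × 0.98 = 45.57 N·m clockwise.
Net moment of existing loads = 159.7 N·m counterclockwise.
The weight weighs 49.9 × 9.81 = 489.5 N and must supply an equal clockwise moment, so its lever arm about the knife-edge support is 159.7 / 489.5 = 0.326 m.
That puts it at 3.27 − 0.326 = 2.94 m from the right end.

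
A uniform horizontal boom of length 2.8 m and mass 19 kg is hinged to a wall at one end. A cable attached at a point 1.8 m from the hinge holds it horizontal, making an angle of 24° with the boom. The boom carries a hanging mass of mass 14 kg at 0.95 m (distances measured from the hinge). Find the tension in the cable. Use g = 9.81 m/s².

T ≈ 535 N

Taking torques about the hinge:
Beam weight: 19 × 9.81 = 186.4 N down at 1.4 m → arm 1.4 m, τ = 186.4 × 1.4 = 261 N·m clockwise.
Hanging mass: 14 × 9.81 = 137.3 N down at 0.95 m → arm 0.95 m, τ = 137.3 × 0.95 = 130.4 N·m clockwise.
Total clockwise load moment = 391.4 N·m.
The cable tension T acts at 1.8 m; only its component perpendicular to the boom, T sinθ, produces torque. sin 24° = 0.4067.
Balancing moments: T × 1.8 × 0.4067 = 391.4, giving T = 391.4 / 0.7321 = 535 N.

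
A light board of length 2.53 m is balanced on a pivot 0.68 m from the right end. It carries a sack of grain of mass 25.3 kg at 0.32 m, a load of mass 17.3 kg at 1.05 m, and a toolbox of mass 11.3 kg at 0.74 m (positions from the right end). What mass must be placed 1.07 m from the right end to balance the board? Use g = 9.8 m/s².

About the pivot (at 0.68 m from the right end):
Sack of grain: 25.3 × 9.8 = 247.9 N down at 0.32 m → arm 0.36 m, τ = 247.9 × 0.36 = 89.24 N·m clockwise.
Load: 17.3 × 9.8 = 169.5 N down at 1.05 m → arm 0.37 m, τ = 169.5 × 0.37 = 62.71 N·m counterclockwise.
Toolbox: 11.3 × 9.8 = 110.7 N down at 0.74 m → arm 0.06 m, τ = 110.7 × 0.06 = 6.642 N·m counterclockwise.
Net moment of known loads = 19.89 N·m clockwise.
An unknown mass m at 1.07 m has arm 0.39 m; its moment is m·g·0.39 counterclockwise.
Balancing moments: m × 9.8 × 0.39 = 19.89, giving m = 19.89 / (9.8 × 0.39) = 5.2 kg.

m ≈ 5.2 kg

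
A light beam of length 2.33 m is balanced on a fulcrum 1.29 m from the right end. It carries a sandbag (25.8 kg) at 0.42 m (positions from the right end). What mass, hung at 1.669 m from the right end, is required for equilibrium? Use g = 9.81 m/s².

m ≈ 59.2 kg

Choose the fulcrum (at 1.29 m from the right end) as the axis so the support reaction has zero arm there.
Sandbag: 25.8 × 9.81 = 253.1 N down at 0.42 m → arm 0.87 m, τ = 253.1 × 0.87 = 220.2 N·m clockwise.
Net moment of known loads = 220.2 N·m clockwise.
An unknown mass m at 1.669 m has arm 0.379 m; its moment is m·g·0.379 counterclockwise.
Setting net torque to zero: m × 9.81 × 0.379 = 220.2 → m = 220.2 / (9.81 × 0.379) = 59.2 kg.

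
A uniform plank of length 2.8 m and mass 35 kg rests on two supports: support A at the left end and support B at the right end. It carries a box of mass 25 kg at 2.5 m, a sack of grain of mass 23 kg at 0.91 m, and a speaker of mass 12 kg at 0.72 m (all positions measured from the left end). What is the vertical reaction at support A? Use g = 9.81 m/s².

R_A ≈ 438 N

About support B:
Beam weight: 35 × 9.81 = 343.4 N down at 1.4 m → arm 1.4 m, τ = 343.4 × 1.4 = 480.8 N·m counterclockwise.
Box: 25 × 9.81 = 245.2 N down at 2.5 m → arm 0.3 m, τ = 245.2 × 0.3 = 73.56 N·m counterclockwise.
Sack of grain: 23 × 9.81 = 225.6 N down at 0.91 m → arm 1.89 m, τ = 225.6 × 1.89 = 426.4 N·m counterclockwise.
Speaker: 12 × 9.81 = 117.7 N down at 0.72 m → arm 2.08 m, τ = 117.7 × 2.08 = 244.8 N·m counterclockwise.
Net load moment about support B = 1226 N·m counterclockwise.
Reaction R at support A is upward at 0 m, arm 2.8 m → moment R × 2.8 clockwise.
Balancing moments: R × 2.8 = 1226, giving R = 438 N.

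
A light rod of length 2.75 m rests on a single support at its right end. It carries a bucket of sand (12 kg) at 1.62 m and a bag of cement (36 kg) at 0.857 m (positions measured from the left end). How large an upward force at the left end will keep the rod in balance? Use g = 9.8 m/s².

About the right end:
Bucket of sand: 12 × 9.8 = 117.6 N down at 1.62 m → arm 1.13 m, τ = 117.6 × 1.13 = 132.9 N·m counterclockwise.
Bag of cement: 36 × 9.8 = 352.8 N down at 0.857 m → arm 1.893 m, τ = 352.8 × 1.893 = 667.9 N·m counterclockwise.
Net moment of the loads = 800.8 N·m counterclockwise.
The upward force F acts at the left end, arm 2.75 m, giving F × 2.75 clockwise.
Setting net torque to zero: F × 2.75 = 800.8 → F = 800.8 / 2.75 = 291 N.

F ≈ 291 N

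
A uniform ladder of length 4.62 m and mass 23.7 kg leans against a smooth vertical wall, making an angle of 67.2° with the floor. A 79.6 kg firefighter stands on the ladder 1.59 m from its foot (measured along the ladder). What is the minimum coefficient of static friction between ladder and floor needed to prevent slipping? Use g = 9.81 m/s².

μ_min ≈ 0.16

Take moments about the foot of the ladder.
Ladder weight 23.7×9.81 = 232.5 N acts at 2.31 m along the ladder; its horizontal arm is 2.31·cos67.2° = 0.8952 m → τ = 208.1 N·m clockwise.
Firefighter: 79.6×9.81 = 780.9 N at 1.59 m → arm 0.6161 m → τ = 481.1 N·m clockwise.
Wall normal N acts horizontally at the top; its moment arm is the height L sinθ = 4.62·sin67.2° = 4.259 m, counterclockwise.
For rotational equilibrium, N × 4.259 = 689.2, so N = 161.8 N.
ΣFx = 0 ⇒ f = N_wall = 161.8 N. ΣFy = 0 ⇒ N_floor = 1013 N.
μ_min = f / N_floor = 161.8 / 1013 = 0.16.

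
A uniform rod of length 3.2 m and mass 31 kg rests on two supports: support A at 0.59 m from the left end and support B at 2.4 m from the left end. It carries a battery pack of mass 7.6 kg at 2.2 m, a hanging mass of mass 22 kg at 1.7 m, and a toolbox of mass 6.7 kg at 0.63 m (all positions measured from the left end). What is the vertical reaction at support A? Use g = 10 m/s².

R_A ≈ 296 N

Sum moments about support B (its reaction then has zero moment arm).
Beam weight: 31 × 10 = 310 N down at 1.6 m → arm 0.8 m, τ = 310 × 0.8 = 248 N·m counterclockwise.
Battery pack: 7.6 × 10 = 76 N down at 2.2 m → arm 0.2 m, τ = 76 × 0.2 = 15.2 N·m counterclockwise.
Hanging mass: 22 × 10 = 220 N down at 1.7 m → arm 0.7 m, τ = 220 × 0.7 = 154 N·m counterclockwise.
Toolbox: 6.7 × 10 = 67 N down at 0.63 m → arm 1.77 m, τ = 67 × 1.77 = 118.6 N·m counterclockwise.
Net load moment about support B = 535.8 N·m counterclockwise.
Reaction R at support A is upward at 0.59 m, arm 1.81 m → moment R × 1.81 clockwise.
For rotational equilibrium, R × 1.81 = 535.8, so R = 296 N.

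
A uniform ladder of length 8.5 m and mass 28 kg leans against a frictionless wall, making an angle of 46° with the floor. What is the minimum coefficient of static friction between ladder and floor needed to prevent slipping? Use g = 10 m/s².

Taking torques about the foot of the ladder:
Ladder weight 28×10 = 280 N acts at 4.25 m along the ladder; its horizontal arm is 4.25·cos46° = 2.952 m → τ = 826.6 N·m clockwise.
Wall normal N acts horizontally at the top; its moment arm is the height L sinθ = 8.5·sin46° = 6.114 m, counterclockwise.
Στ = 0 ⇒ N × 6.114 = 826.6 ⇒ N = 135.2 N.
ΣFx = 0 ⇒ f = N_wall = 135.2 N. ΣFy = 0 ⇒ N_floor = 280 N.
μ_min = f / N_floor = 135.2 / 280 = 0.483.

μ_min ≈ 0.483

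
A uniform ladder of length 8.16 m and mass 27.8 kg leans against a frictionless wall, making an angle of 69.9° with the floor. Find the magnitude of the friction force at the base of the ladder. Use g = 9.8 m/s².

About the foot of the ladder:
Ladder weight 27.8×9.8 = 272.4 N acts at 4.08 m along the ladder; its horizontal arm is 4.08·cos69.9° = 1.402 m → τ = 381.9 N·m clockwise.
Wall normal N acts horizontally at the top; its moment arm is the height L sinθ = 8.16·sin69.9° = 7.663 m, counterclockwise.
Balancing moments: N × 7.663 = 381.9, giving N = 49.8 N.
ΣFx = 0: friction at the foot balances the wall's push, so f = N_wall = 49.8 N.

f ≈ 49.8 N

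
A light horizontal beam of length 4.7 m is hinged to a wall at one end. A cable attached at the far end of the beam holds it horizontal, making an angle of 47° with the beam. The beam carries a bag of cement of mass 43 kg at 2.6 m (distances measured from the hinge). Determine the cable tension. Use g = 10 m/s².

T ≈ 325 N

Take moments about the hinge.
Bag of cement: 43 × 10 = 430 N down at 2.6 m → arm 2.6 m, τ = 430 × 2.6 = 1118 N·m clockwise.
Total clockwise load moment = 1118 N·m.
The cable tension T acts at 4.7 m; only its component perpendicular to the beam, T sinθ, produces torque. sin 47° = 0.7314.
For rotational equilibrium, T × 4.7 × 0.7314 = 1118, so T = 1118 / 3.438 = 325 N.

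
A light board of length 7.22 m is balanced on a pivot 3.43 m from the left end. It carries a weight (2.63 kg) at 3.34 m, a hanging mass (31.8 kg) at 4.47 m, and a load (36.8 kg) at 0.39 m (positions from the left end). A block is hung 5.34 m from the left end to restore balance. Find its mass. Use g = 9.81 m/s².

About the pivot (at 3.43 m from the left end):
Weight: 2.63 × 9.81 = 25.8 N down at 3.34 m → arm 0.09 m, τ = 25.8 × 0.09 = 2.322 N·m counterclockwise.
Hanging mass: 31.8 × 9.81 = 312 N down at 4.47 m → arm 1.04 m, τ = 312 × 1.04 = 324.5 N·m clockwise.
Load: 36.8 × 9.81 = 361 N down at 0.39 m → arm 3.04 m, τ = 361 × 3.04 = 1097 N·m counterclockwise.
Net moment of known loads = 774.8 N·m counterclockwise.
An unknown mass m at 5.34 m has arm 1.91 m; its moment is m·g·1.91 clockwise.
Setting net torque to zero: m × 9.81 × 1.91 = 774.8 → m = 774.8 / (9.81 × 1.91) = 41.4 kg.

m ≈ 41.4 kg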